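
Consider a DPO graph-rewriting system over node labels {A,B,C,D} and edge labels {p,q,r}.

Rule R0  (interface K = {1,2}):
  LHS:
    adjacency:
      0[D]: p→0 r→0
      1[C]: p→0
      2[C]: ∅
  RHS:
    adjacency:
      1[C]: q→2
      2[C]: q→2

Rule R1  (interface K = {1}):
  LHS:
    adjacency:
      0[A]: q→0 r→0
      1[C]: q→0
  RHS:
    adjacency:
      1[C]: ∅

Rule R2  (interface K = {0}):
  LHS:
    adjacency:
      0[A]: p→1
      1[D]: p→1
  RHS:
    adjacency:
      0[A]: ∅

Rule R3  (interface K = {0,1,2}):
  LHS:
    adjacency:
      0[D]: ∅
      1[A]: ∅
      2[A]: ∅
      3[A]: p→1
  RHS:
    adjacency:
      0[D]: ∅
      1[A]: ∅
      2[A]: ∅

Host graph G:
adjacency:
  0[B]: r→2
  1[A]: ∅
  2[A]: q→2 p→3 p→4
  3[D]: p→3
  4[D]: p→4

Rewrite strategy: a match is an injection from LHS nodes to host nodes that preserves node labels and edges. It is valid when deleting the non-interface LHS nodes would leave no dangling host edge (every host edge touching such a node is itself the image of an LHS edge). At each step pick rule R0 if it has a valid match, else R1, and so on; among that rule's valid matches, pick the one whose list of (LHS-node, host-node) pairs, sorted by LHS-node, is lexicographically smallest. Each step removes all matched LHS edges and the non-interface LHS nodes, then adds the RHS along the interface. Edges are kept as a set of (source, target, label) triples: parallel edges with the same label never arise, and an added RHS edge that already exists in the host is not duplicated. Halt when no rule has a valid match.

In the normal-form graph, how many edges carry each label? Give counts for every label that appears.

Answer: q:1 r:1

Steps:
initial: |V|=5 |E|=6  E = 0-r->2 2-q->2 2-p->3 2-p->4 3-p->3 4-p->4
step 1: apply R2 at {0↦2, 1↦3}  → |V|=4 |E|=4  E = 0-r->2 2-q->2 2-p->4 4-p->4
step 2: apply R2 at {0↦2, 1↦4}  → |V|=3 |E|=2  E = 0-r->2 2-q->2
final graph: no rule applies after step 2
NF edges: [(0, 2, 'r'), (2, 2, 'q')]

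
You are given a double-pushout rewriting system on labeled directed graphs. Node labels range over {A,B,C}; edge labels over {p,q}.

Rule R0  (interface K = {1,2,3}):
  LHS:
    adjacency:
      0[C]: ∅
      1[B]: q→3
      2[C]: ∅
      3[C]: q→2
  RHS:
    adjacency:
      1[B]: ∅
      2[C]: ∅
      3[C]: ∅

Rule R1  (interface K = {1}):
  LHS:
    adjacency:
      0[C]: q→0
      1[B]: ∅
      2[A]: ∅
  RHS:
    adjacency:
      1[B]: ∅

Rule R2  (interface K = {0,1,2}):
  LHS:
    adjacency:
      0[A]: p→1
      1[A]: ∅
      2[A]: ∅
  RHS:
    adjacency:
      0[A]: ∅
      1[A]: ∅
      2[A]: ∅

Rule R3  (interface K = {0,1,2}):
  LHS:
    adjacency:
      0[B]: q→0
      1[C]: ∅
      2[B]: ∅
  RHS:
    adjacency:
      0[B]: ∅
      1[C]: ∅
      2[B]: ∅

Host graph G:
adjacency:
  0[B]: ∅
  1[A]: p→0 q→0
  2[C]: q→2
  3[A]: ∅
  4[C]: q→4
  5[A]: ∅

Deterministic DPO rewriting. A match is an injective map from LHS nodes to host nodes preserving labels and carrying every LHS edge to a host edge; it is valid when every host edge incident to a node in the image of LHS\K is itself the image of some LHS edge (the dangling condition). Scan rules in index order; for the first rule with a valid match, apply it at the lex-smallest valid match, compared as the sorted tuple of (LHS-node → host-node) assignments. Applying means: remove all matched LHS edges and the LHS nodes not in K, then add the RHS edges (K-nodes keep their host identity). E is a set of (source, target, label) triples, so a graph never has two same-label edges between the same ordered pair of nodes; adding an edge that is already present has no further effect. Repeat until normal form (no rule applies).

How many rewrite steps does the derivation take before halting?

Answer: 2

Rewrite trace:
[0] host  ⇒  6 nodes, 4 edges  {1-p->0 1-q->0 2-q->2 4-q->4}
[1] R1 @ {0↦2, 1↦0, 2↦3}  ⇒  4 nodes, 3 edges  {1-p->0 1-q->0 4-q->4}
[2] R1 @ {0↦4, 1↦0, 2↦5}  ⇒  2 nodes, 2 edges  {1-p->0 1-q->0}
halt: no rule applies after step 2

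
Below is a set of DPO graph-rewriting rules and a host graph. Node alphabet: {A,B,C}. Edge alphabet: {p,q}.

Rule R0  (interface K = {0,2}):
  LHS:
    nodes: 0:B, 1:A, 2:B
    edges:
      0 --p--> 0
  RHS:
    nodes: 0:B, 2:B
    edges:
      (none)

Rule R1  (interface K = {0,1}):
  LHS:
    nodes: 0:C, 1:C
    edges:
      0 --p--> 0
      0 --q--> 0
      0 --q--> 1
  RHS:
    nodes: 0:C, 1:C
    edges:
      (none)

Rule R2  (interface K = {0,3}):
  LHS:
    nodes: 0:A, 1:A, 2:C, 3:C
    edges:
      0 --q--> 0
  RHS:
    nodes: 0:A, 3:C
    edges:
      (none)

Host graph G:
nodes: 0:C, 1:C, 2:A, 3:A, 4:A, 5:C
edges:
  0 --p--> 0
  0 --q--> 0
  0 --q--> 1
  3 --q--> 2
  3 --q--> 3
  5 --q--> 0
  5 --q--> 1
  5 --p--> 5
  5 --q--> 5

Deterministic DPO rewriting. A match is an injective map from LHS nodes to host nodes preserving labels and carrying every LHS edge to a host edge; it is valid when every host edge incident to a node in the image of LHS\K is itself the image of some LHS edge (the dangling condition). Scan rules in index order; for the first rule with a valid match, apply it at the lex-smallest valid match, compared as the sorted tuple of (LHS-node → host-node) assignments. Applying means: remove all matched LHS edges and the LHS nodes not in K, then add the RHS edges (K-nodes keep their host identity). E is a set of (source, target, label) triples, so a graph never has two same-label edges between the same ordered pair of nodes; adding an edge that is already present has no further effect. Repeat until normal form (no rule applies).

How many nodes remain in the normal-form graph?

initial: |V|=6 |E|=9  E = 0-p->0 0-q->0 0-q->1 3-q->2 3-q->3 5-q->0 5-q->1 5-p->5 5-q->5
step 1: apply R1 at {0↦0, 1↦1}  → |V|=6 |E|=6  E = 3-q->2 3-q->3 5-q->0 5-q->1 5-p->5 5-q->5
step 2: apply R1 at {0↦5, 1↦0}  → |V|=6 |E|=3  E = 3-q->2 3-q->3 5-q->1
step 3: apply R2 at {0↦3, 1↦4, 2↦0, 3↦1}  → |V|=4 |E|=2  E = 3-q->2 5-q->1
final graph: no rule applies after step 3
NF nodes: {1:C, 2:A, 3:A, 5:C}

Answer: 4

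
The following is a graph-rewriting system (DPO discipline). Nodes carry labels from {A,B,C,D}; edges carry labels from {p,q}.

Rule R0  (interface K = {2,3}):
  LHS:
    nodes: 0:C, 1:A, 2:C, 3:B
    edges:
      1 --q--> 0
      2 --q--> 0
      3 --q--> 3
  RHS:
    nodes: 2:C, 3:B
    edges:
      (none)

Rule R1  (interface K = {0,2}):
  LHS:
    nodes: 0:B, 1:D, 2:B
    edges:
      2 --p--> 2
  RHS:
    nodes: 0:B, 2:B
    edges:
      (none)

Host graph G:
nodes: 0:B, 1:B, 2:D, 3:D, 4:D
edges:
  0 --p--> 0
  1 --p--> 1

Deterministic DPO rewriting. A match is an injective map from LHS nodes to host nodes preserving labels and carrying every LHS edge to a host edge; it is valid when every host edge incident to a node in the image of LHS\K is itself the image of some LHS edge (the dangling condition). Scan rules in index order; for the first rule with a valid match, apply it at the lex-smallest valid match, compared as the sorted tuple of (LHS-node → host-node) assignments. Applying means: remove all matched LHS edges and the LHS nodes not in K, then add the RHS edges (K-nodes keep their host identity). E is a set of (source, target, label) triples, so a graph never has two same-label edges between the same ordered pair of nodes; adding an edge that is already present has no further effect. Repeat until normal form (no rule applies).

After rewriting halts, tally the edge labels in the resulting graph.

Answer: (no edges)

Steps:
initial: |V|=5 |E|=2  E = 0-p->0 1-p->1
step 1: apply R1 at {0↦0, 1↦2, 2↦1}  → |V|=4 |E|=1  E = 0-p->0
step 2: apply R1 at {0↦1, 1↦3, 2↦0}  → |V|=3 |E|=0  E = ∅
final graph: no rule applies after step 2
NF edges: []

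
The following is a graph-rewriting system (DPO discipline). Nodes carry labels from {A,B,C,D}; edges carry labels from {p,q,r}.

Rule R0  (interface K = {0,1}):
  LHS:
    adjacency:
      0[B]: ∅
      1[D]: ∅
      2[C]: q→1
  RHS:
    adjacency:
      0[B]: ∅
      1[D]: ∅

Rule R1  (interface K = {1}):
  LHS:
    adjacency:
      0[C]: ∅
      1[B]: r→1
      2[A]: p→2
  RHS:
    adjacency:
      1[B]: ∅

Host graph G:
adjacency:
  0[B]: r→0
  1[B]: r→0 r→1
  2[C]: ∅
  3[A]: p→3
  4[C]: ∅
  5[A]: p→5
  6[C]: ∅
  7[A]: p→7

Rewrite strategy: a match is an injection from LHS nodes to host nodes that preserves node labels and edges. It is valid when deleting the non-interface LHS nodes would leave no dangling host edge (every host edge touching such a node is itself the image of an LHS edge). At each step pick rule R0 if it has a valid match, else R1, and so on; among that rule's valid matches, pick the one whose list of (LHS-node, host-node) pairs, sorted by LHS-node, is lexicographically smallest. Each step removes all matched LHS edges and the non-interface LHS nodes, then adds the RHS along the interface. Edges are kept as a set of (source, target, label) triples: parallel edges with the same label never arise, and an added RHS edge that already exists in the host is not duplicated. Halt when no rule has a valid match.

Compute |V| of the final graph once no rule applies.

Answer: 4

Derivation:
[0] host  ⇒  8 nodes, 6 edges  {0-r->0 1-r->0 1-r->1 3-p->3 5-p->5 7-p->7}
[1] R1 @ {0↦2, 1↦0, 2↦3}  ⇒  6 nodes, 4 edges  {1-r->0 1-r->1 5-p->5 7-p->7}
[2] R1 @ {0↦4, 1↦1, 2↦5}  ⇒  4 nodes, 2 edges  {1-r->0 7-p->7}
halt: no rule applies after step 2
NF nodes: {0:B, 1:B, 6:C, 7:A}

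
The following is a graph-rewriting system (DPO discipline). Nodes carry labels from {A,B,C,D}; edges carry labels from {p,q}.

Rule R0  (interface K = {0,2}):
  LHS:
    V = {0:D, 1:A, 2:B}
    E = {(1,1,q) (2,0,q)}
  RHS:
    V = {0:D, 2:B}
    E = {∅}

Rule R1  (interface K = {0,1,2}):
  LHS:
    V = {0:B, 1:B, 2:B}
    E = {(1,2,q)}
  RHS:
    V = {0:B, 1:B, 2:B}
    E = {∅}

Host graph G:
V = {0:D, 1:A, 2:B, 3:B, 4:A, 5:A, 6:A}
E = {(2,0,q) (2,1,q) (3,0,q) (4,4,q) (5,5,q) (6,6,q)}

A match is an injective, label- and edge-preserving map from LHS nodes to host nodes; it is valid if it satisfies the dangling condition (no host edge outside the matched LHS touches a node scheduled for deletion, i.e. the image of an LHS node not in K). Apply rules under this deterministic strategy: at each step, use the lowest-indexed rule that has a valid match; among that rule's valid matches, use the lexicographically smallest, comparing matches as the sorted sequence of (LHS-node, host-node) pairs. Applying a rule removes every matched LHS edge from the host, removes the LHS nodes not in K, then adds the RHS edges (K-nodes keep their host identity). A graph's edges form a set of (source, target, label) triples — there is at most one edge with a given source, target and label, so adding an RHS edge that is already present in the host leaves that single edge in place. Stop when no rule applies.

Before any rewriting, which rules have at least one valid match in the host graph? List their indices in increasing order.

Answer: [R0]

Rewrite trace:
R0: 6 valid matches — {0↦0, 1↦4, 2↦2}, {0↦0, 1↦4, 2↦3}, {0↦0, 1↦5, 2↦2} (+3 more)
R1: no valid match — LHS pattern not found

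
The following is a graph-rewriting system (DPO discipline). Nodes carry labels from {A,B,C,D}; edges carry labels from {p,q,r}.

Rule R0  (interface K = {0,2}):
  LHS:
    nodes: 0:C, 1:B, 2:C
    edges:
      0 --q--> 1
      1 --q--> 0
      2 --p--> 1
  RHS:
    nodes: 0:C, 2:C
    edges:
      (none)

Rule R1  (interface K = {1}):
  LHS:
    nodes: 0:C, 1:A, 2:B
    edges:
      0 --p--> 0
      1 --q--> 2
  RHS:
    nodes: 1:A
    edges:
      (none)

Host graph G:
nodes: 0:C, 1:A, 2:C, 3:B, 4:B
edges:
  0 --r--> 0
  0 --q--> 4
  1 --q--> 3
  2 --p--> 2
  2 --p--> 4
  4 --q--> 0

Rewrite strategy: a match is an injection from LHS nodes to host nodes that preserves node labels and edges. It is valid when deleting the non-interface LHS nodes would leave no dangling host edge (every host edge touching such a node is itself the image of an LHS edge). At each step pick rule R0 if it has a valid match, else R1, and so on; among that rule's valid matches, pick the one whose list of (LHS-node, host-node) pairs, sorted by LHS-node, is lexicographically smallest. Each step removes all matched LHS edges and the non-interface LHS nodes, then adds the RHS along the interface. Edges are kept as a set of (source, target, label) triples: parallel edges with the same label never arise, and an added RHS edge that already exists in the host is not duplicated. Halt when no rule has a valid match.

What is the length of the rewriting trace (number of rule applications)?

start.  V:5 E:6  edges: 0-r->0 0-q->4 1-q->3 2-p->2 2-p->4 4-q->0
1. fire R0 via {0↦0, 1↦4, 2↦2}  →  V:4 E:3  edges: 0-r->0 1-q->3 2-p->2
2. fire R1 via {0↦2, 1↦1, 2↦3}  →  V:2 E:1  edges: 0-r->0
normal form: no rule applies after step 2

Answer: 2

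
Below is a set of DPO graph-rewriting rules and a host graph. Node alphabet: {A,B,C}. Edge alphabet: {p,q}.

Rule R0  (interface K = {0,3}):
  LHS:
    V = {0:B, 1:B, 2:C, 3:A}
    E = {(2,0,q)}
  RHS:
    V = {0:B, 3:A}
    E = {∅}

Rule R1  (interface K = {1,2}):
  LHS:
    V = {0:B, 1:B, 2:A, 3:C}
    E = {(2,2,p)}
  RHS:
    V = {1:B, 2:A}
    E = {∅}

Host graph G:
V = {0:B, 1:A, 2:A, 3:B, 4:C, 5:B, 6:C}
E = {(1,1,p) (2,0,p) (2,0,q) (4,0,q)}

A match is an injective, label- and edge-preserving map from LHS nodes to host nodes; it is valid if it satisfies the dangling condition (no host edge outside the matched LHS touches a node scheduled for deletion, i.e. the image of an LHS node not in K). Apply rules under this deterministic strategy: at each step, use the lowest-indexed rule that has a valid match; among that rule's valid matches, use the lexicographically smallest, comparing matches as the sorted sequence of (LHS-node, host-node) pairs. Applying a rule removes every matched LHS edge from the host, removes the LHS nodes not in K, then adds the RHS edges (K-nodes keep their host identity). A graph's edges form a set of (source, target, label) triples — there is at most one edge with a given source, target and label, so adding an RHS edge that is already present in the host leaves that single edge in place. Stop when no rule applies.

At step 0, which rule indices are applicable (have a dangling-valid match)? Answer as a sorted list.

Answer: [R0,R1]

Rewrite trace:
R0: 4 valid matches — {0↦0, 1↦3, 2↦4, 3↦1}, {0↦0, 1↦3, 2↦4, 3↦2}, {0↦0, 1↦5, 2↦4, 3↦1} (+1 more)
R1: 4 valid matches — {0↦3, 1↦0, 2↦1, 3↦6}, {0↦3, 1↦5, 2↦1, 3↦6}, {0↦5, 1↦0, 2↦1, 3↦6} (+1 more)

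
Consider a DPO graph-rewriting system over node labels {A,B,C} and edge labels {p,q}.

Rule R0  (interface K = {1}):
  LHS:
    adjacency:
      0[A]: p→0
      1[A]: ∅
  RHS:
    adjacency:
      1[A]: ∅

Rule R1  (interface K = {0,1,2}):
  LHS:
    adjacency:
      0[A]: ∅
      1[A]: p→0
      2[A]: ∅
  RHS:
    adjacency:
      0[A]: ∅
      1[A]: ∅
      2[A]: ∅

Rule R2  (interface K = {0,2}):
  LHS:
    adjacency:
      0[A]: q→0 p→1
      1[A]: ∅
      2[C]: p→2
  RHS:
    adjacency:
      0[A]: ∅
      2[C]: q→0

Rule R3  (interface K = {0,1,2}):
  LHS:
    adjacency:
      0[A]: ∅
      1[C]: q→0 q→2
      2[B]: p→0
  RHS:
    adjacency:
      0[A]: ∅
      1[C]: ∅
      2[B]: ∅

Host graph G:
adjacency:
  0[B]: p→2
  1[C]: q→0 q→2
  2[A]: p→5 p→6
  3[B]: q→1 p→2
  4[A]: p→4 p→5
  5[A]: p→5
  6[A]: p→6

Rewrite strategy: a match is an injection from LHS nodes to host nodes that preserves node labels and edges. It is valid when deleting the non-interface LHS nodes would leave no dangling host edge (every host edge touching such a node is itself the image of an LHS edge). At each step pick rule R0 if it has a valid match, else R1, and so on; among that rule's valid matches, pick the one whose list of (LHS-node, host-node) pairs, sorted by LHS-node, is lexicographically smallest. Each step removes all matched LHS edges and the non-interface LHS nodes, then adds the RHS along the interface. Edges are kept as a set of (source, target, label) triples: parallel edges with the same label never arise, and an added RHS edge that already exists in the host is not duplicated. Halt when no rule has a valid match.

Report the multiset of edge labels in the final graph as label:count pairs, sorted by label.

Answer: p:3 q:1

Derivation:
start.  V:7 E:11  edges: 0-p->2 1-q->0 1-q->2 2-p->5 2-p->6 3-q->1 3-p->2 4-p->4 4-p->5 5-p->5 6-p->6
1. fire R1 via {0↦5, 1↦2, 2↦4}  →  V:7 E:10  edges: 0-p->2 1-q->0 1-q->2 2-p->6 3-q->1 3-p->2 4-p->4 4-p->5 5-p->5 6-p->6
2. fire R1 via {0↦5, 1↦4, 2↦2}  →  V:7 E:9  edges: 0-p->2 1-q->0 1-q->2 2-p->6 3-q->1 3-p->2 4-p->4 5-p->5 6-p->6
3. fire R0 via {0↦4, 1↦2}  →  V:6 E:8  edges: 0-p->2 1-q->0 1-q->2 2-p->6 3-q->1 3-p->2 5-p->5 6-p->6
4. fire R0 via {0↦5, 1↦2}  →  V:5 E:7  edges: 0-p->2 1-q->0 1-q->2 2-p->6 3-q->1 3-p->2 6-p->6
5. fire R3 via {0↦2, 1↦1, 2↦0}  →  V:5 E:4  edges: 2-p->6 3-q->1 3-p->2 6-p->6
normal form: no rule applies after step 5
NF edges: [(2, 6, 'p'), (3, 1, 'q'), (3, 2, 'p'), (6, 6, 'p')]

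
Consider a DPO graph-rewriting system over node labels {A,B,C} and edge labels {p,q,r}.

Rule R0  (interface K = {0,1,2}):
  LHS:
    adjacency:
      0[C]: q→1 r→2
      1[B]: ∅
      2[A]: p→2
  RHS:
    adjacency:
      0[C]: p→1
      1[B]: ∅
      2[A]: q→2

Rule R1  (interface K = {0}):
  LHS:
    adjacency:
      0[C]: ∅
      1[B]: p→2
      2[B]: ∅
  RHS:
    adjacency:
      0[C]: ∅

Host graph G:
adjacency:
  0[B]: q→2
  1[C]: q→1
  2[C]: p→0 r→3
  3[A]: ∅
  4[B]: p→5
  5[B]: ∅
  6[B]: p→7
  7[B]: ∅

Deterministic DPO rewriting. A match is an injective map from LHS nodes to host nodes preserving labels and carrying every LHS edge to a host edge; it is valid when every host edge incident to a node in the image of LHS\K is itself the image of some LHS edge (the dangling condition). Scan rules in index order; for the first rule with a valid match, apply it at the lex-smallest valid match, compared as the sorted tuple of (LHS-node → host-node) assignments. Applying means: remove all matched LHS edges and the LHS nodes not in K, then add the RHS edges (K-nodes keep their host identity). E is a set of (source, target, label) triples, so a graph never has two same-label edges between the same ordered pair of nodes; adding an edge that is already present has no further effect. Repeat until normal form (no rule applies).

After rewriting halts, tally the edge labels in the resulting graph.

Answer: p:1 q:2 r:1

Steps:
[0] host  ⇒  8 nodes, 6 edges  {0-q->2 1-q->1 2-p->0 2-r->3 4-p->5 6-p->7}
[1] R1 @ {0↦1, 1↦4, 2↦5}  ⇒  6 nodes, 5 edges  {0-q->2 1-q->1 2-p->0 2-r->3 6-p->7}
[2] R1 @ {0↦1, 1↦6, 2↦7}  ⇒  4 nodes, 4 edges  {0-q->2 1-q->1 2-p->0 2-r->3}
normal form: no rule applies after step 2
NF edges: [(0, 2, 'q'), (1, 1, 'q'), (2, 0, 'p'), (2, 3, 'r')]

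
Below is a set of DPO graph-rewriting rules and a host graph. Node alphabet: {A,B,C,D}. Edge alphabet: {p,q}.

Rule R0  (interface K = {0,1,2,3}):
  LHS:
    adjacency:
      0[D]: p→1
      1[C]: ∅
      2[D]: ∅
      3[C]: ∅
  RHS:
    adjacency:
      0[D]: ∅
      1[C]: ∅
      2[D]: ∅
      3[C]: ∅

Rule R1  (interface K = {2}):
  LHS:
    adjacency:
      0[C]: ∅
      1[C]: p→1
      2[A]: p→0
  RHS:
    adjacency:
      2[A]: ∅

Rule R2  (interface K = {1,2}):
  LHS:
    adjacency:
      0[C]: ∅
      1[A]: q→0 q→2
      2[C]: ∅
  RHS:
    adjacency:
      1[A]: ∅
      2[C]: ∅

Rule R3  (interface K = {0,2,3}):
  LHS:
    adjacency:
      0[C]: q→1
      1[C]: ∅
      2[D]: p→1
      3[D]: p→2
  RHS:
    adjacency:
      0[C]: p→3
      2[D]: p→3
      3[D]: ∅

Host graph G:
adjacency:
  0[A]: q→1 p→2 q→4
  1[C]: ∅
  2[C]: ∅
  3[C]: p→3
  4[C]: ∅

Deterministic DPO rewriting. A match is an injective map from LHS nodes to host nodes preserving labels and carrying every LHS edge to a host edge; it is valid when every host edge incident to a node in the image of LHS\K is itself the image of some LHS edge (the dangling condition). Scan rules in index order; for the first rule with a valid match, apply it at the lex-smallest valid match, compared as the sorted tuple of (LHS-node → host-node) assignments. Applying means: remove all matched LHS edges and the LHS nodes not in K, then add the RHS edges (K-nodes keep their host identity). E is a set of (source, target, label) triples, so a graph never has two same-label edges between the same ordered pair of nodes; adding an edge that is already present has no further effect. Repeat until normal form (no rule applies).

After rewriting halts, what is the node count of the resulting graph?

initial: |V|=5 |E|=4  E = 0-q->1 0-p->2 0-q->4 3-p->3
step 1: apply R1 at {0↦2, 1↦3, 2↦0}  → |V|=3 |E|=2  E = 0-q->1 0-q->4
step 2: apply R2 at {0↦1, 1↦0, 2↦4}  → |V|=2 |E|=0  E = ∅
normal form: no rule applies after step 2
NF nodes: {0:A, 4:C}

Answer: 2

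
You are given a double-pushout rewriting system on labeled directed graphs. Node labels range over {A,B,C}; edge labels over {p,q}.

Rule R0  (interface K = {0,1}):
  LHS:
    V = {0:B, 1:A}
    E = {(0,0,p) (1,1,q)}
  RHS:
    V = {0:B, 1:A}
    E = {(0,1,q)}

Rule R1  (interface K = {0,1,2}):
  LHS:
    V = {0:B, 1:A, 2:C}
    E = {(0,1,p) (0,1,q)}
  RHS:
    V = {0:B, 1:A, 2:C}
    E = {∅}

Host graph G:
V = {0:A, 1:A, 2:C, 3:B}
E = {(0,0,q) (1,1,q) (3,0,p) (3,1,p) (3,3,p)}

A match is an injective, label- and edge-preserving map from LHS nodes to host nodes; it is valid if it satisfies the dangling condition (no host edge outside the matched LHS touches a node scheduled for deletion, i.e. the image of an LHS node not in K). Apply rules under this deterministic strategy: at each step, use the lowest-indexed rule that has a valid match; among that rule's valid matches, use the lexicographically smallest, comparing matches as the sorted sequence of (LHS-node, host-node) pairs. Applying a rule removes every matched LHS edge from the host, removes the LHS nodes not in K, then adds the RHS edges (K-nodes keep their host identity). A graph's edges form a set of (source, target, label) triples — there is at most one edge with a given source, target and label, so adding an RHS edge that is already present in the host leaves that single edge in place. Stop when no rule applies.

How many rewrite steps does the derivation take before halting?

initial: |V|=4 |E|=5  E = 0-q->0 1-q->1 3-p->0 3-p->1 3-p->3
step 1: apply R0 at {0↦3, 1↦0}  → |V|=4 |E|=4  E = 1-q->1 3-p->0 3-q->0 3-p->1
step 2: apply R1 at {0↦3, 1↦0, 2↦2}  → |V|=4 |E|=2  E = 1-q->1 3-p->1
final graph: no rule applies after step 2

Answer: 2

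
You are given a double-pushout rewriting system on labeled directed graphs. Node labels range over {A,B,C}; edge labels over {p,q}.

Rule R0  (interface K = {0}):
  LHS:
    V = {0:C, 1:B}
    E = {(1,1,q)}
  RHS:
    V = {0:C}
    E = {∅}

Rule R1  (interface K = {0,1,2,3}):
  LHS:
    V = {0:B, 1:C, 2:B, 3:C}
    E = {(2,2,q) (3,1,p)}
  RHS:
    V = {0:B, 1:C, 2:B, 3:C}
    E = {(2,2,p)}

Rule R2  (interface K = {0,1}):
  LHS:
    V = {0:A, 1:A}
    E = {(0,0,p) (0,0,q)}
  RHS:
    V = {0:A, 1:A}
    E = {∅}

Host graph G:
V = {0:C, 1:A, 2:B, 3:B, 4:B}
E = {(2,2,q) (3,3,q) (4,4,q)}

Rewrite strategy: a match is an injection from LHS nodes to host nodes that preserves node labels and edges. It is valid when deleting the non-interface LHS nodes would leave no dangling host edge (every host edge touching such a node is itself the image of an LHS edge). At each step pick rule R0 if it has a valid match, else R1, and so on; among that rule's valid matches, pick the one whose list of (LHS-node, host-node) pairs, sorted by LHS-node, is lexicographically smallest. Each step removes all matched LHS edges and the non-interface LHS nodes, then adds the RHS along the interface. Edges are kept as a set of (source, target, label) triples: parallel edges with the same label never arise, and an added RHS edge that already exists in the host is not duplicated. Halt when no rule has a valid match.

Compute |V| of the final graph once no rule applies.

Answer: 2

Steps:
[0] host  ⇒  5 nodes, 3 edges  {2-q->2 3-q->3 4-q->4}
[1] R0 @ {0↦0, 1↦2}  ⇒  4 nodes, 2 edges  {3-q->3 4-q->4}
[2] R0 @ {0↦0, 1↦3}  ⇒  3 nodes, 1 edges  {4-q->4}
[3] R0 @ {0↦0, 1↦4}  ⇒  2 nodes, 0 edges  {∅}
normal form: no rule applies after step 3
NF nodes: {0:C, 1:A}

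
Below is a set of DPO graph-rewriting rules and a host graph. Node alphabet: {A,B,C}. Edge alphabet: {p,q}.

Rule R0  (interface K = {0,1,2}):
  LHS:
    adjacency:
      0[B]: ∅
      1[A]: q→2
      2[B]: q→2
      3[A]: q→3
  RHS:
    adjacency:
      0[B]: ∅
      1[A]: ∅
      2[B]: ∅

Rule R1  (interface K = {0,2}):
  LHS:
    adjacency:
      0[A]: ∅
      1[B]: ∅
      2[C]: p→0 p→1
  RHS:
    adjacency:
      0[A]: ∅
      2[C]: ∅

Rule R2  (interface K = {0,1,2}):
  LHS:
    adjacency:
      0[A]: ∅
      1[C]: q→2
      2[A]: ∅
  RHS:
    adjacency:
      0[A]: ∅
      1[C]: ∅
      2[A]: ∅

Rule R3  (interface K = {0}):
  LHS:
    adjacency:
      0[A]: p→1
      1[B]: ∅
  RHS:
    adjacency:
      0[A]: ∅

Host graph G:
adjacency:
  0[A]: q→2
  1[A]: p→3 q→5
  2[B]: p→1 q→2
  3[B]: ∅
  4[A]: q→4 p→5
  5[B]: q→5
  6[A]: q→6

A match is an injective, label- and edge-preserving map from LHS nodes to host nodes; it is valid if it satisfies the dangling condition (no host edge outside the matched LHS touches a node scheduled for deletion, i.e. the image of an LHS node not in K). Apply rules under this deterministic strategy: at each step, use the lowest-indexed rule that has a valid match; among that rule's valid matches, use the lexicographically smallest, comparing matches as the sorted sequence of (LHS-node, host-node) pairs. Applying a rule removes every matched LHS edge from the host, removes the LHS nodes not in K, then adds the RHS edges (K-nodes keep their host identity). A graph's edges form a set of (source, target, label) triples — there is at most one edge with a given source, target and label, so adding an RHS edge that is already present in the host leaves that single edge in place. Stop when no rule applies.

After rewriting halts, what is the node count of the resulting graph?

start.  V:7 E:9  edges: 0-q->2 1-p->3 1-q->5 2-p->1 2-q->2 4-q->4 4-p->5 5-q->5 6-q->6
1. fire R0 via {0↦2, 1↦1, 2↦5, 3↦6}  →  V:6 E:6  edges: 0-q->2 1-p->3 2-p->1 2-q->2 4-q->4 4-p->5
2. fire R3 via {0↦1, 1↦3}  →  V:5 E:5  edges: 0-q->2 2-p->1 2-q->2 4-q->4 4-p->5
3. fire R3 via {0↦4, 1↦5}  →  V:4 E:4  edges: 0-q->2 2-p->1 2-q->2 4-q->4
halt: no rule applies after step 3
NF nodes: {0:A, 1:A, 2:B, 4:A}

Answer: 4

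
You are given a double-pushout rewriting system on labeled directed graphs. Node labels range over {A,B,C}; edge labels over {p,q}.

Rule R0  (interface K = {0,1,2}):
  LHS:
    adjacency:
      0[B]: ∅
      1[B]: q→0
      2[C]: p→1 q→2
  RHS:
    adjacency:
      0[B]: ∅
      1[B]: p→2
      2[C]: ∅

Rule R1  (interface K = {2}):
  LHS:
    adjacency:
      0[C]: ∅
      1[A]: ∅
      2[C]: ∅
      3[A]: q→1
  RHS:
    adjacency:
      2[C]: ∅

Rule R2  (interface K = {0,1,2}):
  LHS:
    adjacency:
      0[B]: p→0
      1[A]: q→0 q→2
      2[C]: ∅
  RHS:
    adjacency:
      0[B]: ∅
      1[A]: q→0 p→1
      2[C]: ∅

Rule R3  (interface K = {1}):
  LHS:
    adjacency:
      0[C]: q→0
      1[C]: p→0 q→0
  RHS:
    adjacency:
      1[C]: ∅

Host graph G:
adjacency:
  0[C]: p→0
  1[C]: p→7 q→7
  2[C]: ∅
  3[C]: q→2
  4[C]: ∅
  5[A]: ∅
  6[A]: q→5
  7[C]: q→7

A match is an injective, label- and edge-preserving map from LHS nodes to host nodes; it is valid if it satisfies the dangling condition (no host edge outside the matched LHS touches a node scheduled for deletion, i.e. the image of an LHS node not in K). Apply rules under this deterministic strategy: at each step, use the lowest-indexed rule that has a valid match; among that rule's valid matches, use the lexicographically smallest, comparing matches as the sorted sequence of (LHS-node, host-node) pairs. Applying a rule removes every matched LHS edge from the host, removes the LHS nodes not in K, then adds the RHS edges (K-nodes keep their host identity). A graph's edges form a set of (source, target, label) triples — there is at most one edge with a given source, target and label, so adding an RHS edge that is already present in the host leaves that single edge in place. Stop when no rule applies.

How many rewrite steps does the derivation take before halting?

start.  V:8 E:6  edges: 0-p->0 1-p->7 1-q->7 3-q->2 6-q->5 7-q->7
1. fire R1 via {0↦4, 1↦5, 2↦0, 3↦6}  →  V:5 E:5  edges: 0-p->0 1-p->7 1-q->7 3-q->2 7-q->7
2. fire R3 via {0↦7, 1↦1}  →  V:4 E:2  edges: 0-p->0 3-q->2
final graph: no rule applies after step 2

Answer: 2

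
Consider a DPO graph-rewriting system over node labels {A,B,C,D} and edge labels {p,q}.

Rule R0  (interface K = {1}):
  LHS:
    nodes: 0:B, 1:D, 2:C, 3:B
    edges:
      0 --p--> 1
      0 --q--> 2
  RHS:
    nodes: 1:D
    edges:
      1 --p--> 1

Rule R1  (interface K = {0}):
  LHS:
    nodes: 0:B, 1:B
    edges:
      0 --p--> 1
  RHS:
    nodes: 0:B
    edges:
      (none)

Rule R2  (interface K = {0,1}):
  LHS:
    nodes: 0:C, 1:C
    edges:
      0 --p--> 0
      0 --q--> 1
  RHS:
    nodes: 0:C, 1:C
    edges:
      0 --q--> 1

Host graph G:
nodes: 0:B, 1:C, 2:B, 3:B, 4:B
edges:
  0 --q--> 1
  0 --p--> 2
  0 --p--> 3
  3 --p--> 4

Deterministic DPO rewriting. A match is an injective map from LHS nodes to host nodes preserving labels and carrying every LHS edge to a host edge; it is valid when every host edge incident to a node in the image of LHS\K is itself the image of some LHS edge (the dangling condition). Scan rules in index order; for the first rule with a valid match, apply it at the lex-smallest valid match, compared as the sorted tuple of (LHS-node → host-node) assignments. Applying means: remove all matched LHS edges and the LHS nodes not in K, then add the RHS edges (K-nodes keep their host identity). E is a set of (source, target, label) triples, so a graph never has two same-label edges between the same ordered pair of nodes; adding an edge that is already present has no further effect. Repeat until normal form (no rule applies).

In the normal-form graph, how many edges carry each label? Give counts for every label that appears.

start.  V:5 E:4  edges: 0-q->1 0-p->2 0-p->3 3-p->4
1. fire R1 via {0↦0, 1↦2}  →  V:4 E:3  edges: 0-q->1 0-p->3 3-p->4
2. fire R1 via {0↦3, 1↦4}  →  V:3 E:2  edges: 0-q->1 0-p->3
3. fire R1 via {0↦0, 1↦3}  →  V:2 E:1  edges: 0-q->1
halt: no rule applies after step 3
NF edges: [(0, 1, 'q')]

Answer: q:1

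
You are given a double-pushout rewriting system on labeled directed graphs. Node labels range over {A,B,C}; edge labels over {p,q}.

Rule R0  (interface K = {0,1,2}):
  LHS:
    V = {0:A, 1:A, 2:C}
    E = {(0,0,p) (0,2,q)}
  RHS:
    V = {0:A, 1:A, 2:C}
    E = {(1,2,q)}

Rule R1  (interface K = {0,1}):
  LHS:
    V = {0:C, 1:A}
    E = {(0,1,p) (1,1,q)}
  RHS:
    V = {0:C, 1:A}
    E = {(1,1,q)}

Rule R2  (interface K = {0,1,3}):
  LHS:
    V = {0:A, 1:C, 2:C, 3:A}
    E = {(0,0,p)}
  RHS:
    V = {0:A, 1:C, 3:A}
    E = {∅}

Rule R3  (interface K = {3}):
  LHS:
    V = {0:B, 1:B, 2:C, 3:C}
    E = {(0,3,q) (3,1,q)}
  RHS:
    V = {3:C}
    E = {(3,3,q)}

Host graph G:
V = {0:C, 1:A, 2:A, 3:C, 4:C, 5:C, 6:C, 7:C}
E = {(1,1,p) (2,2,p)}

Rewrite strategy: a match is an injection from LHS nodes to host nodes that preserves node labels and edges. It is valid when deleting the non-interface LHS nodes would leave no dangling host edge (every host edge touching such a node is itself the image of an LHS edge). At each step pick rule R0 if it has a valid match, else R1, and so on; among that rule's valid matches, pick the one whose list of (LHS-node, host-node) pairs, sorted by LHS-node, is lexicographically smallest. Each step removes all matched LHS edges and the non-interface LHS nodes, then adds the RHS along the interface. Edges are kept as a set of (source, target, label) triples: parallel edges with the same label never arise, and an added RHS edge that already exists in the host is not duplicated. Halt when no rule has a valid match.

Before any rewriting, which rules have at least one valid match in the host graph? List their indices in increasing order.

R0: no valid match — LHS pattern not found
R1: no valid match — LHS pattern not found
R2: 60 valid matches — {0↦1, 1↦0, 2↦3, 3↦2}, {0↦1, 1↦0, 2↦4, 3↦2}, {0↦1, 1↦0, 2↦5, 3↦2} (+57 more)
R3: no valid match — LHS pattern not found

Answer: [R2]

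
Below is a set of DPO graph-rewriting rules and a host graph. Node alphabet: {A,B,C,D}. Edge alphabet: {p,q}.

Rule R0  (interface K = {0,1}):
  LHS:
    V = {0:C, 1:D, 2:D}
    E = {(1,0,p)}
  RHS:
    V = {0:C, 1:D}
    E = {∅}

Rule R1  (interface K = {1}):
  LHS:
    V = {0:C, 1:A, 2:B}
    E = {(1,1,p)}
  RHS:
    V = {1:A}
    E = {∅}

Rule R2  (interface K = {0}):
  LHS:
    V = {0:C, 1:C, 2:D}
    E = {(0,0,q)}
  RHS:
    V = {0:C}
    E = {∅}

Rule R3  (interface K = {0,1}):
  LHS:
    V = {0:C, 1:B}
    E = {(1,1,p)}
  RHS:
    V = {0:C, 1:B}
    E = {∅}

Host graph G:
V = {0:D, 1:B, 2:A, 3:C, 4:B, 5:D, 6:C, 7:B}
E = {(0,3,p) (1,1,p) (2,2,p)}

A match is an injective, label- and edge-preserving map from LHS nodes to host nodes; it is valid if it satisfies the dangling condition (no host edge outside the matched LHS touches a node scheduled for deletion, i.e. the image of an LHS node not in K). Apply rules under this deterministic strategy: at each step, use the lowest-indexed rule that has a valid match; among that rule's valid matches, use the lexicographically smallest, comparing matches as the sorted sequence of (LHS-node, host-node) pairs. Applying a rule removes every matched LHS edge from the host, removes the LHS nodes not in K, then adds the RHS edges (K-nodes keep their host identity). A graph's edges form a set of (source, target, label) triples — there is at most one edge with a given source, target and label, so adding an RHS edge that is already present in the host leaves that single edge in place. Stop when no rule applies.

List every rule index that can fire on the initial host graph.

R0: 1 valid match — {0↦3, 1↦0, 2↦5}
R1: 2 valid matches — {0↦6, 1↦2, 2↦4}, {0↦6, 1↦2, 2↦7}
R2: no valid match — LHS pattern not found
R3: 2 valid matches — {0↦3, 1↦1}, {0↦6, 1↦1}

Answer: [R0,R1,R3]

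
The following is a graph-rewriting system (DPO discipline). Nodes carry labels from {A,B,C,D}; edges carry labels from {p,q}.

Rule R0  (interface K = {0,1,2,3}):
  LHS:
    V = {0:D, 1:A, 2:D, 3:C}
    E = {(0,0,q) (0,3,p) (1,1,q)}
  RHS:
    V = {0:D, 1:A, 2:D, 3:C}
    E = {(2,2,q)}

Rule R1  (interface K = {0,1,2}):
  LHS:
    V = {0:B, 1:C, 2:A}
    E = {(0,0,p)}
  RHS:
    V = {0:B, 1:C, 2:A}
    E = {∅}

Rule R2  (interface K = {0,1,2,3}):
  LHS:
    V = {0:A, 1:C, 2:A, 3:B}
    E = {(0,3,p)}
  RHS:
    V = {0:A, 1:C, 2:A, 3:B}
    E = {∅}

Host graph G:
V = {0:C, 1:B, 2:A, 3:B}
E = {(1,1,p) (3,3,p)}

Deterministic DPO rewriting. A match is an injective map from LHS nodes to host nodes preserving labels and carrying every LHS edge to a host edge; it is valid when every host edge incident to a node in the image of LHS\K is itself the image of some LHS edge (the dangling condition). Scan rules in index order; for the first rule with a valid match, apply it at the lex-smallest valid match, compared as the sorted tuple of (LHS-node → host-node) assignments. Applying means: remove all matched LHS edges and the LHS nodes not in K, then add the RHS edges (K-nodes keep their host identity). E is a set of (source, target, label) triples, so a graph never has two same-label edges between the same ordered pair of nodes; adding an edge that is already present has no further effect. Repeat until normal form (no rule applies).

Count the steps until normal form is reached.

[0] host  ⇒  4 nodes, 2 edges  {1-p->1 3-p->3}
[1] R1 @ {0↦1, 1↦0, 2↦2}  ⇒  4 nodes, 1 edges  {3-p->3}
[2] R1 @ {0↦3, 1↦0, 2↦2}  ⇒  4 nodes, 0 edges  {∅}
normal form: no rule applies after step 2

Answer: 2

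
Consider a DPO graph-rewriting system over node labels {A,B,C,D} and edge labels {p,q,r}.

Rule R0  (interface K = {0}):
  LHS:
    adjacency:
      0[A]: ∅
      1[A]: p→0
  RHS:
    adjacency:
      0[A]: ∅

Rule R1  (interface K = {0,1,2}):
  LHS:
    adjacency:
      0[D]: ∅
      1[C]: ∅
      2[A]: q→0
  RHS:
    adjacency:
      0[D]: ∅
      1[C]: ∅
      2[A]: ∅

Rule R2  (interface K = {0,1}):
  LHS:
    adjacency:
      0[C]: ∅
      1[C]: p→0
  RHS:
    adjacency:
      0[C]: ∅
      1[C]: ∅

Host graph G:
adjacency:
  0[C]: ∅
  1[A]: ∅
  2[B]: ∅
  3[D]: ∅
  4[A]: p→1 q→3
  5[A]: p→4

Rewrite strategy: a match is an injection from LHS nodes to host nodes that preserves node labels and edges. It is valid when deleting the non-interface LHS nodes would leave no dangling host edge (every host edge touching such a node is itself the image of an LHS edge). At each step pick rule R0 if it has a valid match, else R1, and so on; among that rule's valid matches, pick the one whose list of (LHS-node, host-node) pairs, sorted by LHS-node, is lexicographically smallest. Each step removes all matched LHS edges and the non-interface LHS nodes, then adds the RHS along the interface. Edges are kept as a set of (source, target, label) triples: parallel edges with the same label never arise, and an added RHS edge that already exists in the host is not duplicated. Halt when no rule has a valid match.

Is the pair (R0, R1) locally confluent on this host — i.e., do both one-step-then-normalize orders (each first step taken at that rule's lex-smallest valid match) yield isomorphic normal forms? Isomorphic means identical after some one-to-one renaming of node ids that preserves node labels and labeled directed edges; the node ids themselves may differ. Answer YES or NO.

branch R0-first: apply at {0↦4, 1↦5} → |E|=2, then 2 more step(s) → NF |V|=4 |E|=0 V={0:C, 1:A, 2:B, 3:D} E=∅
branch R1-first: apply at {0↦3, 1↦0, 2↦4} → |E|=2, then 2 more step(s) → NF |V|=4 |E|=0 V={0:C, 1:A, 2:B, 3:D} E=∅
graphs isomorphic (equal up to label-preserving node renaming)

Answer: YES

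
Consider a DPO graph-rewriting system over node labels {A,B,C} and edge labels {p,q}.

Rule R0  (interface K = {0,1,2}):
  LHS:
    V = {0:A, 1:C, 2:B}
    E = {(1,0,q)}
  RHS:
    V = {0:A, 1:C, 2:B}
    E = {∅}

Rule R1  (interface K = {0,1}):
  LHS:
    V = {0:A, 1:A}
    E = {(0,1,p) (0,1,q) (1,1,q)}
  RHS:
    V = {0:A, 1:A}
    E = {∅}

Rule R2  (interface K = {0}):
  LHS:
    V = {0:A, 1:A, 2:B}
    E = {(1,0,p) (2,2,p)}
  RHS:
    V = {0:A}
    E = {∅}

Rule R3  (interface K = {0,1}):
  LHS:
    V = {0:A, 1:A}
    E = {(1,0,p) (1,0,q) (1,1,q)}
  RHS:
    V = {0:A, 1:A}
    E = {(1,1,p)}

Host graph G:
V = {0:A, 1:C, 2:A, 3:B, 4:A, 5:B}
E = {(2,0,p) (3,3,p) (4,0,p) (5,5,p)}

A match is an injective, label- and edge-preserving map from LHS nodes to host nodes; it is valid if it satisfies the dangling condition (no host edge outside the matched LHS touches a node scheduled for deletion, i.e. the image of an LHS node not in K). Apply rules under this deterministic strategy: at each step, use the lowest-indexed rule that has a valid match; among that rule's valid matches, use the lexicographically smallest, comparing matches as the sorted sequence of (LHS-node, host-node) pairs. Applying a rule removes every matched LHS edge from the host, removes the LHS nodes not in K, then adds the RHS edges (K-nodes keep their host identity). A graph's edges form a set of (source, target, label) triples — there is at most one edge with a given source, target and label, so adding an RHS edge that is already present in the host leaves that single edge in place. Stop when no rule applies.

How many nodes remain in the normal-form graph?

initial: |V|=6 |E|=4  E = 2-p->0 3-p->3 4-p->0 5-p->5
step 1: apply R2 at {0↦0, 1↦2, 2↦3}  → |V|=4 |E|=2  E = 4-p->0 5-p->5
step 2: apply R2 at {0↦0, 1↦4, 2↦5}  → |V|=2 |E|=0  E = ∅
normal form: no rule applies after step 2
NF nodes: {0:A, 1:C}

Answer: 2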